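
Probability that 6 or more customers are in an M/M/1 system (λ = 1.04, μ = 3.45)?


ρ = 1.04/3.45 = 0.3014
P(N ≥ n) = ρ^n = 0.3014^6 = 0.0007504

Final: 0.0007504


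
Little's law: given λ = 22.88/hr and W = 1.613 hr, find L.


L = λW = 22.88·1.613 = 36.9054

Final: 36.9054


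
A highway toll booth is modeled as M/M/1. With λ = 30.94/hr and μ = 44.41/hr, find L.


ρ = λ/μ = 30.94/44.41 = 0.6967
L = ρ/(1−ρ) = 0.6967/(1 − 0.6967) = 0.6967/0.3033 = 2.2970

Final: 2.2970


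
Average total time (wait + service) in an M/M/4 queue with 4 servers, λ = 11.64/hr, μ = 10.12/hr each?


a = 1.1502; ρ = 0.2875; P₀ = 0.315692
Lq = P₀·a^c·ρ/(c!(1−ρ)²) = 0.01304
Wq = Lq/λ = 0.01304/11.64 = 0.001120 hr
W = Wq + 1/μ = 0.001120 + 0.09881 = 0.09993 hr

Final: 0.09993 hr


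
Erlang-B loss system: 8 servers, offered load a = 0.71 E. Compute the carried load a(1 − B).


B(8,0.71) = 0.0000007874 (Erlang-B)
Carried load = a(1 − B) = 0.71·(1 − 0.0000007874) = 0.71·0.999999 = 0.7100 E

Final: 0.7100 Erlangs


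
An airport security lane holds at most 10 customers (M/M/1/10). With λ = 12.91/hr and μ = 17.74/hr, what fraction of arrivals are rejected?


ρ = λ/μ = 12.91/17.74 = 0.7277
P_K = (1−ρ)ρ^K/(1−ρ^(K+1)) = (0.2723·0.041661)/(1 − 0.030318)
= 0.011343/0.969682 = 0.011697

Final: 0.011697


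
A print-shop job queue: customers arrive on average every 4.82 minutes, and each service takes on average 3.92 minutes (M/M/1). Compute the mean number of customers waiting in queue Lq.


λ = 60/4.82 = 12.4481 /hr
μ = 60/3.92 = 15.3061 /hr
ρ = λ/μ = 12.4481/15.3061 = 0.8133
Lq = ρ²/(1−ρ) = 0.6614/0.1867 = 3.5423

Final: 3.5423


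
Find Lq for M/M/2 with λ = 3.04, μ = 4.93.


a = λ/μ = 0.6166; ρ = a/2 = 0.3083
P₀ = 0.528682
Lq = P₀·a^c·ρ / (c!·(1−ρ)²) = 0.528682·0.38024·0.3083/(2·0.47843)
= 0.06477

Final: 0.06477


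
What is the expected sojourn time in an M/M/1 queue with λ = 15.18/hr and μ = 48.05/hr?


W = 1/(μ−λ) = 1/(48.05 − 15.18) = 1/32.87 = 0.03042 hr

Final: 0.03042 hr


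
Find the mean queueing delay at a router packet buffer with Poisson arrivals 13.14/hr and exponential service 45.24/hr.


ρ = 13.14/45.24 = 0.2905
Wq = ρ/(μ−λ) = 0.2905/(45.24 − 13.14) = 0.2905/32.10 = 0.009048 hr

Final: 0.009048 hr


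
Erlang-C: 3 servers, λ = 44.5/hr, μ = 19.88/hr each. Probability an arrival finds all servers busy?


a = λ/μ = 2.2384; ρ = a/3 = 0.7461
P₀ = 0.076293 (from M/M/c formula)
C(c,a) = [a^c/(c!(1−ρ))]·P₀ = [11.21582/(6·0.2539)]·0.076293
= 7.36362·0.076293 = 0.561794

Final: 0.561794


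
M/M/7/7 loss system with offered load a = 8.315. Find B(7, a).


B(c,a) = (a^c/c!) / Σ_{k=0}^{c} a^k/k!
a^7/7! = 545.262008
Σ terms (k=0..7): 1.00000 + 8.31500 + 34.56961 + 95.81544 + 199.17635 + 331.23027 + 459.02995 + 545.26201 = 1674.398639
B = 545.262008/1674.398639 = 0.325646

Final: 0.325646


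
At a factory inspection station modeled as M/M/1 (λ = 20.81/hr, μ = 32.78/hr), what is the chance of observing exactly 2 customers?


ρ = 20.81/32.78 = 0.6348
P_n = (1−ρ)·ρ^n = (1 − 0.6348)·0.6348^2 = 0.3652·0.403020 = 0.147167

Final: 0.147167


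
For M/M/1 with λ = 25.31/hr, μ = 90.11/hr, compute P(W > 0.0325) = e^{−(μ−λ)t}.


W ~ Exponential(μ−λ) for M/M/1.
μ − λ = 90.11 − 25.31 = 64.8000
P(W > t) = e^{−(μ−λ)t} = e^{−2.1060} = 0.121724

Final: 0.121724


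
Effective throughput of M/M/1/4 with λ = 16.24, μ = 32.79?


ρ = 0.4953; P_K = (1−ρ)ρ^4/(1−ρ^5) = 0.031302
λ_eff = λ(1 − P_K) = 16.24·(1 − 0.031302) = 16.24·0.968698 = 15.7317 /hr

Final: 15.7317 /hr


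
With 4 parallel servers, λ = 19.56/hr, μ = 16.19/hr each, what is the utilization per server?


ρ = λ/(cμ) = 19.56/(4·16.19) = 19.56/64.76 = 0.3020

Final: 0.3020


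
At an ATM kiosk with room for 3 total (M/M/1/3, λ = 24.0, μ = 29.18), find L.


ρ = 24.0/29.18 = 0.8225
L = ρ[1 − (K+1)ρ^K + Kρ^(K+1)] / [(1−ρ)(1−ρ^(K+1))]
Numerator: 0.8225·(1 − 4·0.556388 + 3·0.457619) = 0.121155
Denominator: (0.1775)·(0.542381) = 0.096283
L = 0.121155/0.096283 = 1.2583

Final: 1.2583


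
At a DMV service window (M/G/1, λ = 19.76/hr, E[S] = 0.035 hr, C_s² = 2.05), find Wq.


ρ = λ·E[S] = 19.76·0.035 = 0.6916
E[S²] = E[S]²(1+C_s²) = 0.035²·(1+2.05) = 0.003736
Wq = λ·E[S²]/(2(1−ρ)) = 19.76·0.003736/(2·0.3084) = 0.11970 hr

Final: 0.11970 hr


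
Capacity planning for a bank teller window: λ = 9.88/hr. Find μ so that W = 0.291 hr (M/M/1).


W = 1/(μ−λ) ⇒ μ − λ = 1/W = 1/0.291 = 3.4364
μ = λ + 1/W = 9.88 + 3.4364 = 13.3164 per hr

Final: 13.3164 /hr


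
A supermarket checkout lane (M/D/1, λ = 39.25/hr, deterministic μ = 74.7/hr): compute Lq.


ρ = 39.25/74.7 = 0.5254
M/D/1: Lq = ρ²/(2(1−ρ)) = 0.2761/(2·0.4746) = 0.29088

Final: 0.29088


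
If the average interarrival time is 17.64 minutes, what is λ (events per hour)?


λ = 1/(interarrival time) in consistent units.
1 hour = 60 min, so λ = 60/17.64 = 3.4014 per hour

Final: 3.4014 /hr


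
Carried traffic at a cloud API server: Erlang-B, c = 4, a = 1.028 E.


B(4,1.028) = 0.016715 (Erlang-B)
Carried load = a(1 − B) = 1.028·(1 − 0.016715) = 1.028·0.983285 = 1.0108 E

Final: 1.0108 Erlangs


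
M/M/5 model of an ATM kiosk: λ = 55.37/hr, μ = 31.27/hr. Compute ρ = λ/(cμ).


ρ = λ/(cμ) = 55.37/(5·31.27) = 55.37/156.35 = 0.3541

Final: 0.3541


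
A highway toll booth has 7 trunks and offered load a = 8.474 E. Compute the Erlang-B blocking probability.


B(c,a) = (a^c/c!) / Σ_{k=0}^{c} a^k/k!
a^7/7! = 622.570705
Σ terms (k=0..7): 1.00000 + 8.47400 + 35.90434 + 101.41779 + 214.85358 + 364.13385 + 514.27837 + 622.57071 = 1862.632634
B = 622.570705/1862.632634 = 0.334242

Final: 0.334242


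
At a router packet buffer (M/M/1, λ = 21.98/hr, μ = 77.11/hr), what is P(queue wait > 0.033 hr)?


ρ = 21.98/77.11 = 0.2850
P(Wq > t) = ρ·e^{−(μ−λ)t} = 0.2850·e^{−1.8193}
= 0.2850·0.162141 = 0.046218

Final: 0.046218


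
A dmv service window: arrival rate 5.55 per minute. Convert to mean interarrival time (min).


Mean interarrival time = 1/λ = 1/5.55 minute = 0.18018 minute
In minutes: 0.18018 × 1 = 0.1802 min

Final: 0.1802 min


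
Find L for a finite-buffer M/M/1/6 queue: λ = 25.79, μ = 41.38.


ρ = 25.79/41.38 = 0.6232
L = ρ[1 − (K+1)ρ^K + Kρ^(K+1)] / [(1−ρ)(1−ρ^(K+1))]
Numerator: 0.6232·(1 − 7·0.058609 + 6·0.036528) = 0.504148
Denominator: (0.3768)·(0.963472) = 0.362990
L = 0.504148/0.362990 = 1.3889

Final: 1.3889


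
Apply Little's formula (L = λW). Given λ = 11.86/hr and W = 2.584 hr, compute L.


L = λW = 11.86·2.584 = 30.6462

Final: 30.6462


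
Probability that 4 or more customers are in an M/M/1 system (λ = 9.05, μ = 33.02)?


ρ = 9.05/33.02 = 0.2741
P(N ≥ n) = ρ^n = 0.2741^4 = 0.005643

Final: 0.005643


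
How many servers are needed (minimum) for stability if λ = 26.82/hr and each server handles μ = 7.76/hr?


Stability requires cμ > λ ⇔ c > λ/μ.
λ/μ = 26.82/7.76 = 3.4562
Minimum integer c = ⌊3.4562⌋ + 1 = 4
Check: 4·7.76 = 31.04 > 26.82, while 3·7.76 = 23.28 ≤ 26.82

Final: 4 servers


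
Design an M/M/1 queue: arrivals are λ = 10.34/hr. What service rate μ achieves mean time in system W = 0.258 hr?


W = 1/(μ−λ) ⇒ μ − λ = 1/W = 1/0.258 = 3.8760
μ = λ + 1/W = 10.34 + 3.8760 = 14.2160 per hr

Final: 14.2160 /hr


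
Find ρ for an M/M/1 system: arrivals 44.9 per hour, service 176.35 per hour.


ρ = λ/μ = 44.9/176.35 = 0.2546

Final: 0.2546


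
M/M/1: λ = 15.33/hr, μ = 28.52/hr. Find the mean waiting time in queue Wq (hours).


ρ = 15.33/28.52 = 0.5375
Wq = ρ/(μ−λ) = 0.5375/(28.52 − 15.33) = 0.5375/13.19 = 0.04075 hr

Final: 0.04075 hr


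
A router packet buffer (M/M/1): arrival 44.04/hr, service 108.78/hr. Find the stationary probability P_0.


ρ = 44.04/108.78 = 0.4049
P_n = (1−ρ)·ρ^n = (1 − 0.4049)·0.4049^0 = 0.5951·1.000000 = 0.595146

Final: 0.595146


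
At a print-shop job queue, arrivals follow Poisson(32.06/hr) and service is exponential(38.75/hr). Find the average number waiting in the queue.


ρ = 32.06/38.75 = 0.8274
Lq = ρ²/(1−ρ) = 0.6845/0.1726 = 3.9649

Final: 3.9649


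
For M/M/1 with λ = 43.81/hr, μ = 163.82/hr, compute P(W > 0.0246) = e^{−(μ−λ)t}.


W ~ Exponential(μ−λ) for M/M/1.
μ − λ = 163.82 − 43.81 = 120.0100
P(W > t) = e^{−(μ−λ)t} = e^{−2.9522} = 0.052222

Final: 0.052222


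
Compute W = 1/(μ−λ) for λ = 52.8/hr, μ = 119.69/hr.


W = 1/(μ−λ) = 1/(119.69 − 52.8) = 1/66.89 = 0.01495 hr

Final: 0.01495 hr


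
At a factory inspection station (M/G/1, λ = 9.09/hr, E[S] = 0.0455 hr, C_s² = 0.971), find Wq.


ρ = λ·E[S] = 9.09·0.0455 = 0.4136
E[S²] = E[S]²(1+C_s²) = 0.0455²·(1+0.971) = 0.004080
Wq = λ·E[S²]/(2(1−ρ)) = 9.09·0.004080/(2·0.5864) = 0.03163 hr

Final: 0.03163 hr


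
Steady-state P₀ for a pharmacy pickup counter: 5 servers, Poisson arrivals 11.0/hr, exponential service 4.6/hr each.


a = λ/μ = 11.0/4.6 = 2.3913; ρ = a/c = 0.4783
Σ_{k=0}^{4} a^k/k! (terms k=0..4) = 1.00000 + 2.39130 + 2.85917 + 2.27905 + 1.36247 = 9.89199
Tail: a^5/(5!(1−ρ)) = 78.19415/(120·0.5217) = 1.24893
P₀ = 1/(9.89199 + 1.24893) = 1/11.14093 = 0.089759

Final: 0.089759


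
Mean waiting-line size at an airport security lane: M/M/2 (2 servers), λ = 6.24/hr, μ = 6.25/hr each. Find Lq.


a = λ/μ = 0.9984; ρ = a/2 = 0.4992
P₀ = 0.334045
Lq = P₀·a^c·ρ / (c!·(1−ρ)²) = 0.334045·0.99680·0.4992/(2·0.25080)
= 0.33138

Final: 0.33138


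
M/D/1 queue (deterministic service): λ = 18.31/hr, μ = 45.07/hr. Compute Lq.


ρ = 18.31/45.07 = 0.4063
M/D/1: Lq = ρ²/(2(1−ρ)) = 0.1650/(2·0.5937) = 0.13899

Final: 0.13899


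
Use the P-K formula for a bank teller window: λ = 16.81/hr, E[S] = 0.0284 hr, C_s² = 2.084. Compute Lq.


ρ = λ·E[S] = 16.81·0.0284 = 0.4774
Lq = ρ²(1+C_s²)/(2(1−ρ)) = 0.2279·(1+2.084)/(2·0.5226)
= 0.2279·3.0840/1.0452 = 0.67250

Final: 0.67250


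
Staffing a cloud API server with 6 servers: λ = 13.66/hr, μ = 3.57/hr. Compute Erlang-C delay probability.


a = λ/μ = 3.8263; ρ = a/6 = 0.6377
P₀ = 0.020292 (from M/M/c formula)
C(c,a) = [a^c/(c!(1−ρ))]·P₀ = [3138.30320/(720·0.3623)]·0.020292
= 12.03151·0.020292 = 0.244140

Final: 0.244140


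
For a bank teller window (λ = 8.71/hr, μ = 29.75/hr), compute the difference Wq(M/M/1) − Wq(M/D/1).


ρ = 8.71/29.75 = 0.2928
Wq(M/M/1) = ρ/(μ−λ) = 0.2928/21.04 = 0.01392 hr
Wq(M/D/1) = ρ/(2(μ−λ)) = 0.006958 hr
Savings = 0.01392 − 0.006958 = 0.006958 hr

Final: 0.006958 hr


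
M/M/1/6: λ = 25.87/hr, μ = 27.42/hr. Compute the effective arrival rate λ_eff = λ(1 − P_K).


ρ = 0.9435; P_K = (1−ρ)ρ^6/(1−ρ^7) = 0.119166
λ_eff = λ(1 − P_K) = 25.87·(1 − 0.119166) = 25.87·0.880834 = 22.7872 /hr

Final: 22.7872 /hr


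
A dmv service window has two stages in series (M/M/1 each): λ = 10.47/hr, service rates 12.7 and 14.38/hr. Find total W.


Each node sees arrival rate λ = 10.47/hr (tandem ⇒ throughput preserved).
W₁ = 1/(μ₁−λ) = 1/(12.7−10.47) = 0.44843 hr
W₂ = 1/(μ₂−λ) = 1/(14.38−10.47) = 0.25575 hr
W_total = W₁ + W₂ = 0.44843 + 0.25575 = 0.70418 hr

Final: 0.70418 hr


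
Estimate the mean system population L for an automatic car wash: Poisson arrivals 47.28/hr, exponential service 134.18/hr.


ρ = λ/μ = 47.28/134.18 = 0.3524
L = ρ/(1−ρ) = 0.3524/(1 − 0.3524) = 0.3524/0.6476 = 0.5441

Final: 0.5441


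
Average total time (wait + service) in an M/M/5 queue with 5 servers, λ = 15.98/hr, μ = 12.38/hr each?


a = 1.2908; ρ = 0.2582; P₀ = 0.274859
Lq = P₀·a^c·ρ/(c!(1−ρ)²) = 0.003850
Wq = Lq/λ = 0.003850/15.98 = 0.0002409 hr
W = Wq + 1/μ = 0.0002409 + 0.08078 = 0.08102 hr

Final: 0.08102 hr


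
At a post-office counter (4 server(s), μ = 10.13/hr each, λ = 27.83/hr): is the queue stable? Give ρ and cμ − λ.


Total capacity cμ = 4·10.13 = 40.52/hr
ρ = λ/(cμ) = 27.83/40.52 = 0.6868
Stable ⇔ ρ < 1: YES
Spare capacity = cμ − λ = 40.52 − 27.83 = 12.69/hr

Final: ρ = 0.6868; stable; margin = 12.69/hr


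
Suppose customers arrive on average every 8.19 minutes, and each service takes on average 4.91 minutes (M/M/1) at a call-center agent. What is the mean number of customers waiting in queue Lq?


λ = 60/8.19 = 7.3260 /hr
μ = 60/4.91 = 12.2200 /hr
ρ = λ/μ = 7.3260/12.2200 = 0.5995
Lq = ρ²/(1−ρ) = 0.3594/0.4005 = 0.8974

Final: 0.8974


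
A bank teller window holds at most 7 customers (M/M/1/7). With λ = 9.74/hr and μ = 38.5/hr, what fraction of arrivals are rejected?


ρ = λ/μ = 9.74/38.5 = 0.2530
P_K = (1−ρ)ρ^K/(1−ρ^(K+1)) = (0.7470·0.00006633)/(1 − 0.00001678)
= 0.00004955/0.999983 = 0.00004955

Final: 0.00004955


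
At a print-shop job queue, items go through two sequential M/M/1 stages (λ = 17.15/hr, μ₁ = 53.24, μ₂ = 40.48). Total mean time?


Each node sees arrival rate λ = 17.15/hr (tandem ⇒ throughput preserved).
W₁ = 1/(μ₁−λ) = 1/(53.24−17.15) = 0.02771 hr
W₂ = 1/(μ₂−λ) = 1/(40.48−17.15) = 0.04286 hr
W_total = W₁ + W₂ = 0.02771 + 0.04286 = 0.07057 hr

Final: 0.07057 hr


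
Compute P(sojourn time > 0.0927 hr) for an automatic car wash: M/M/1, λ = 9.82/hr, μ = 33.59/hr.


W ~ Exponential(μ−λ) for M/M/1.
μ − λ = 33.59 − 9.82 = 23.7700
P(W > t) = e^{−(μ−λ)t} = e^{−2.2035} = 0.110418

Final: 0.110418


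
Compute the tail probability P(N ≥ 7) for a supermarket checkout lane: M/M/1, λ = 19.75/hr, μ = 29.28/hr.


ρ = 19.75/29.28 = 0.6745
P(N ≥ n) = ρ^n = 0.6745^7 = 0.063529

Final: 0.063529


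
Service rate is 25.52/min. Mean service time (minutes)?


Mean service time = 1/μ = 1/25.52 minute = 0.03918 minute
In minutes: 0.03918 × 1 = 0.03918 min

Final: 0.03918 min


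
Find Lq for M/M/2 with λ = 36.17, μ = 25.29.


a = λ/μ = 1.4302; ρ = a/2 = 0.7151
P₀ = 0.166110
Lq = P₀·a^c·ρ / (c!·(1−ρ)²) = 0.166110·2.04550·0.7151/(2·0.08117)
= 1.49680

Final: 1.49680


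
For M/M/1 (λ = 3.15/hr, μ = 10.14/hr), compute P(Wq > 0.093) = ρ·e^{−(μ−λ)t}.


ρ = 3.15/10.14 = 0.3107
P(Wq > t) = ρ·e^{−(μ−λ)t} = 0.3107·e^{−0.6501}
= 0.3107·0.522009 = 0.162163

Final: 0.162163


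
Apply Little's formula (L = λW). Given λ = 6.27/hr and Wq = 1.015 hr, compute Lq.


Lq = λWq = 6.27·1.015 = 6.3640

Final: 6.3640


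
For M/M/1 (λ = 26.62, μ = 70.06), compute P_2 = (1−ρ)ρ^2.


ρ = 26.62/70.06 = 0.3800
P_n = (1−ρ)·ρ^n = (1 − 0.3800)·0.3800^2 = 0.6200·0.144370 = 0.089515

Final: 0.089515


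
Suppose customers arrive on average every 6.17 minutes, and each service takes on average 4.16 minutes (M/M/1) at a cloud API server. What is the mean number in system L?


λ = 60/6.17 = 9.7245 /hr
μ = 60/4.16 = 14.4231 /hr
ρ = λ/μ = 9.7245/14.4231 = 0.6742
L = ρ/(1−ρ) = 0.6742/0.3258 = 2.0697

Final: 2.0697


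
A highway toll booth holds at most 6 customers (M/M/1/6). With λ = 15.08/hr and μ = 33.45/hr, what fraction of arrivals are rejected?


ρ = λ/μ = 15.08/33.45 = 0.4508
P_K = (1−ρ)ρ^K/(1−ρ^(K+1)) = (0.5492·0.008395)/(1 − 0.003785)
= 0.004610/0.996215 = 0.004628

Final: 0.004628


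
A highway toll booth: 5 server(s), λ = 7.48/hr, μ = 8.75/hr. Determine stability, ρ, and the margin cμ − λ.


Total capacity cμ = 5·8.75 = 43.75/hr
ρ = λ/(cμ) = 7.48/43.75 = 0.1710
Stable ⇔ ρ < 1: YES
Spare capacity = cμ − λ = 43.75 − 7.48 = 36.27/hr

Final: ρ = 0.1710; stable; margin = 36.27/hr


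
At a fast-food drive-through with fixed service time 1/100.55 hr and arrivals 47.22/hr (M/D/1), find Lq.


ρ = 47.22/100.55 = 0.4696
M/D/1: Lq = ρ²/(2(1−ρ)) = 0.2205/(2·0.5304) = 0.20791

Final: 0.20791


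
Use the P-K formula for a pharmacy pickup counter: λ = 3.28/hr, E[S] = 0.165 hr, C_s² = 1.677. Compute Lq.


ρ = λ·E[S] = 3.28·0.165 = 0.5412
Lq = ρ²(1+C_s²)/(2(1−ρ)) = 0.2929·(1+1.677)/(2·0.4588)
= 0.2929·2.6770/0.9176 = 0.85450

Final: 0.85450


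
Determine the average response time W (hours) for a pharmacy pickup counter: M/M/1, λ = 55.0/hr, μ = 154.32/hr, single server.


W = 1/(μ−λ) = 1/(154.32 − 55.0) = 1/99.32 = 0.01007 hr

Final: 0.01007 hr


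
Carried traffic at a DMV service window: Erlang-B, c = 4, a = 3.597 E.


B(4,3.597) = 0.270375 (Erlang-B)
Carried load = a(1 − B) = 3.597·(1 − 0.270375) = 3.597·0.729625 = 2.6245 E

Final: 2.6245 Erlangs


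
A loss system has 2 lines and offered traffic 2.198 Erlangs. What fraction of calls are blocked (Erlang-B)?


B(c,a) = (a^c/c!) / Σ_{k=0}^{c} a^k/k!
a^2/2! = 2.415602
Σ terms (k=0..2): 1.00000 + 2.19800 + 2.41560 = 5.613602
B = 2.415602/5.613602 = 0.430312

Final: 0.430312


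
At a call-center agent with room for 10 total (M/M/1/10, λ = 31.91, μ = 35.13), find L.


ρ = 31.91/35.13 = 0.9083
L = ρ[1 − (K+1)ρ^K + Kρ^(K+1)] / [(1−ρ)(1−ρ^(K+1))]
Numerator: 0.9083·(1 − 11·0.382372 + 10·0.347324) = 0.242660
Denominator: (0.09166)·(0.652676) = 0.059824
L = 0.242660/0.059824 = 4.0562

Final: 4.0562


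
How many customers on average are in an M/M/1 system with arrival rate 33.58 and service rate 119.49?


ρ = λ/μ = 33.58/119.49 = 0.2810
L = ρ/(1−ρ) = 0.2810/(1 − 0.2810) = 0.2810/0.7190 = 0.3909

Final: 0.3909


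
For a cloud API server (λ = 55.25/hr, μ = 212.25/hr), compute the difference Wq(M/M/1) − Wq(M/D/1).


ρ = 55.25/212.25 = 0.2603
Wq(M/M/1) = ρ/(μ−λ) = 0.2603/157.00 = 0.001658 hr
Wq(M/D/1) = ρ/(2(μ−λ)) = 0.0008290 hr
Savings = 0.001658 − 0.0008290 = 0.0008290 hr

Final: 0.0008290 hr


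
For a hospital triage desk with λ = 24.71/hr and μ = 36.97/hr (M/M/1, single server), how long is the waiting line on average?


ρ = 24.71/36.97 = 0.6684
Lq = ρ²/(1−ρ) = 0.4467/0.3316 = 1.3471

Final: 1.3471


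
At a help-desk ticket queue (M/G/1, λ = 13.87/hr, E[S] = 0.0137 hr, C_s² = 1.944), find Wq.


ρ = λ·E[S] = 13.87·0.0137 = 0.1900
E[S²] = E[S]²(1+C_s²) = 0.0137²·(1+1.944) = 0.0005526
Wq = λ·E[S²]/(2(1−ρ)) = 13.87·0.0005526/(2·0.8100) = 0.004731 hr

Final: 0.004731 hr


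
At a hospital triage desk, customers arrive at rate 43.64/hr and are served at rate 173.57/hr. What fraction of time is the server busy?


ρ = λ/μ = 43.64/173.57 = 0.2514

Final: 0.2514


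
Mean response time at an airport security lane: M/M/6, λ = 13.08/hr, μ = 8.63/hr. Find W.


a = 1.5156; ρ = 0.2526; P₀ = 0.219608
Lq = P₀·a^c·ρ/(c!(1−ρ)²) = 0.001672
Wq = Lq/λ = 0.001672/13.08 = 0.0001278 hr
W = Wq + 1/μ = 0.0001278 + 0.11587 = 0.11600 hr

Final: 0.11600 hr


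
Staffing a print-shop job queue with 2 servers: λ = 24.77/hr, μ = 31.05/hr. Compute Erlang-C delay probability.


a = λ/μ = 0.7977; ρ = a/2 = 0.3989
P₀ = 0.429723 (from M/M/c formula)
C(c,a) = [a^c/(c!(1−ρ))]·P₀ = [0.63640/(2·0.6011)]·0.429723
= 0.52934·0.429723 = 0.227468

Final: 0.227468


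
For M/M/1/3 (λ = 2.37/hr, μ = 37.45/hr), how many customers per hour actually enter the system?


ρ = 0.06328; P_K = (1−ρ)ρ^3/(1−ρ^4) = 0.0002374
λ_eff = λ(1 − P_K) = 2.37·(1 − 0.0002374) = 2.37·0.999763 = 2.3694 /hr

Final: 2.3694 /hr


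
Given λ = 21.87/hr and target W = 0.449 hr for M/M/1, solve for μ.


W = 1/(μ−λ) ⇒ μ − λ = 1/W = 1/0.449 = 2.2272
μ = λ + 1/W = 21.87 + 2.2272 = 24.0972 per hr

Final: 24.0972 /hr


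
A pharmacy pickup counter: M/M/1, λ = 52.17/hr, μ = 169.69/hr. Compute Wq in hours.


ρ = 52.17/169.69 = 0.3074
Wq = ρ/(μ−λ) = 0.3074/(169.69 − 52.17) = 0.3074/117.52 = 0.002616 hr

Final: 0.002616 hr


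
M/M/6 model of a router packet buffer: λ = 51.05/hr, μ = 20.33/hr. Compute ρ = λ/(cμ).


ρ = λ/(cμ) = 51.05/(6·20.33) = 51.05/121.98 = 0.4185

Final: 0.4185


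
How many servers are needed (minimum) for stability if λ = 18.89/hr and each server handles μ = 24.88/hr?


Stability requires cμ > λ ⇔ c > λ/μ.
λ/μ = 18.89/24.88 = 0.7592
Minimum integer c = ⌊0.7592⌋ + 1 = 1
Check: 1·24.88 = 24.88 > 18.89, while 0·24.88 = 0.00 ≤ 18.89

Final: 1 servers


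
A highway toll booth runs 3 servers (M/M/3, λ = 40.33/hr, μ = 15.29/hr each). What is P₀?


a = λ/μ = 40.33/15.29 = 2.6377; ρ = a/c = 0.8792
Σ_{k=0}^{2} a^k/k! (terms k=0..2) = 1.00000 + 2.63767 + 3.47866 = 7.11633
Tail: a^3/(3!(1−ρ)) = 18.35110/(6·0.1208) = 25.32386
P₀ = 1/(7.11633 + 25.32386) = 1/32.44019 = 0.030826

Final: 0.030826


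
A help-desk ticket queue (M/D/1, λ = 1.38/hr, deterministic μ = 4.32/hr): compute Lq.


ρ = 1.38/4.32 = 0.3194
M/D/1: Lq = ρ²/(2(1−ρ)) = 0.1020/(2·0.6806) = 0.07497

Final: 0.07497


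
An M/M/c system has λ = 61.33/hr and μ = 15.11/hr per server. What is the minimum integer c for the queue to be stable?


Stability requires cμ > λ ⇔ c > λ/μ.
λ/μ = 61.33/15.11 = 4.0589
Minimum integer c = ⌊4.0589⌋ + 1 = 5
Check: 5·15.11 = 75.55 > 61.33, while 4·15.11 = 60.44 ≤ 61.33

Final: 5 servers


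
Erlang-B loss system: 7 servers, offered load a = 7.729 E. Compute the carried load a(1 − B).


B(7,7.729) = 0.292651 (Erlang-B)
Carried load = a(1 − B) = 7.729·(1 − 0.292651) = 7.729·0.707349 = 5.4671 E

Final: 5.4671 Erlangs


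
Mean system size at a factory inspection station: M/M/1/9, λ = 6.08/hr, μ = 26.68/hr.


ρ = 6.08/26.68 = 0.2279
L = ρ[1 − (K+1)ρ^K + Kρ^(K+1)] / [(1−ρ)(1−ρ^(K+1))]
Numerator: 0.2279·(1 − 10·0.000001658 + 9·0.0000003777) = 0.227883
Denominator: (0.7721)·(1.000000) = 0.772114
L = 0.227883/0.772114 = 0.2951

Final: 0.2951


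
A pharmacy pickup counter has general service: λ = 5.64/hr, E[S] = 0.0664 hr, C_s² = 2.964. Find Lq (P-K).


ρ = λ·E[S] = 5.64·0.0664 = 0.3745
Lq = ρ²(1+C_s²)/(2(1−ρ)) = 0.1402·(1+2.964)/(2·0.6255)
= 0.1402·3.9640/1.2510 = 0.44439

Final: 0.44439


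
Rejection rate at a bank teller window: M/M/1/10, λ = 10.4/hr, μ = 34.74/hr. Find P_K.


ρ = λ/μ = 10.4/34.74 = 0.2994
P_K = (1−ρ)ρ^K/(1−ρ^(K+1)) = (0.7006·0.000005781)/(1 − 0.000001731)
= 0.000004051/0.999998 = 0.000004051

Final: 0.000004051


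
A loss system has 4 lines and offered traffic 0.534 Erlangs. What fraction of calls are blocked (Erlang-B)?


B(c,a) = (a^c/c!) / Σ_{k=0}^{c} a^k/k!
a^4/4! = 0.003388
Σ terms (k=0..4): 1.00000 + 0.53400 + 0.14258 + 0.02538 + 0.003388 = 1.705345
B = 0.003388/1.705345 = 0.001987

Final: 0.001987


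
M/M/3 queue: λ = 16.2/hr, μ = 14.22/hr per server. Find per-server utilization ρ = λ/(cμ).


ρ = λ/(cμ) = 16.2/(3·14.22) = 16.2/42.66 = 0.3797

Final: 0.3797


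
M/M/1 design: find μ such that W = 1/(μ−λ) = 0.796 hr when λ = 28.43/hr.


W = 1/(μ−λ) ⇒ μ − λ = 1/W = 1/0.796 = 1.2563
μ = λ + 1/W = 28.43 + 1.2563 = 29.6863 per hr

Final: 29.6863 /hr


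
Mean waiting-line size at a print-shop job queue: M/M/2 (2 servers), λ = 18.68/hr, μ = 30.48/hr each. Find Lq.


a = λ/μ = 0.6129; ρ = a/2 = 0.3064
P₀ = 0.530889
Lq = P₀·a^c·ρ / (c!·(1−ρ)²) = 0.530889·0.37560·0.3064/(2·0.48104)
= 0.06351

Final: 0.06351


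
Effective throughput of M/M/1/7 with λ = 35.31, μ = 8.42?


ρ = 4.1936; P_K = (1−ρ)ρ^7/(1−ρ^8) = 0.761549
λ_eff = λ(1 − P_K) = 35.31·(1 − 0.761549) = 35.31·0.238451 = 8.4197 /hr

Final: 8.4197 /hr


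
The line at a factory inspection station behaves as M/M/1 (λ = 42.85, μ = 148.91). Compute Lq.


ρ = 42.85/148.91 = 0.2878
Lq = ρ²/(1−ρ) = 0.08280/0.7122 = 0.1163

Final: 0.1163


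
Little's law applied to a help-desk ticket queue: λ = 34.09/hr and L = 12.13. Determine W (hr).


W = L/λ = 12.13/34.09 = 0.3558 hr

Final: 0.3558 hr


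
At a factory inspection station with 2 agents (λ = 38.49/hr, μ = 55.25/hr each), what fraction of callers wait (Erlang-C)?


a = λ/μ = 0.6967; ρ = a/2 = 0.3483
P₀ = 0.483321 (from M/M/c formula)
C(c,a) = [a^c/(c!(1−ρ))]·P₀ = [0.48532/(2·0.6517)]·0.483321
= 0.37237·0.483321 = 0.179973

Final: 0.179973


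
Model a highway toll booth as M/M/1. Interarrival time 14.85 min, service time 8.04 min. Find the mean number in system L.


λ = 60/14.85 = 4.0404 /hr
μ = 60/8.04 = 7.4627 /hr
ρ = λ/μ = 4.0404/7.4627 = 0.5414
L = ρ/(1−ρ) = 0.5414/0.4586 = 1.1806

Final: 1.1806


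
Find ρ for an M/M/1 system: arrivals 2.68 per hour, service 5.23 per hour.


ρ = λ/μ = 2.68/5.23 = 0.5124

Final: 0.5124


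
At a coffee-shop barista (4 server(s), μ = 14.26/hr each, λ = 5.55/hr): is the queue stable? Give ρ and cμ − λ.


Total capacity cμ = 4·14.26 = 57.04/hr
ρ = λ/(cμ) = 5.55/57.04 = 0.09730
Stable ⇔ ρ < 1: YES
Spare capacity = cμ − λ = 57.04 − 5.55 = 51.49/hr

Final: ρ = 0.09730; stable; margin = 51.49/hr


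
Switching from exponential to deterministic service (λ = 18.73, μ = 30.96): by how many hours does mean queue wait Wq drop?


ρ = 18.73/30.96 = 0.6050
Wq(M/M/1) = ρ/(μ−λ) = 0.6050/12.23 = 0.04947 hr
Wq(M/D/1) = ρ/(2(μ−λ)) = 0.02473 hr
Savings = 0.04947 − 0.02473 = 0.02473 hr

Final: 0.02473 hr


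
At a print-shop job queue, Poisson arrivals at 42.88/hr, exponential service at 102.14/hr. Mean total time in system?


W = 1/(μ−λ) = 1/(102.14 − 42.88) = 1/59.26 = 0.01687 hr

Final: 0.01687 hr


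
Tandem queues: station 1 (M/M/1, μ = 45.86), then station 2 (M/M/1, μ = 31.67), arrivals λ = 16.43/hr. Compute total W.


Each node sees arrival rate λ = 16.43/hr (tandem ⇒ throughput preserved).
W₁ = 1/(μ₁−λ) = 1/(45.86−16.43) = 0.03398 hr
W₂ = 1/(μ₂−λ) = 1/(31.67−16.43) = 0.06562 hr
W_total = W₁ + W₂ = 0.03398 + 0.06562 = 0.09960 hr

Final: 0.09960 hr


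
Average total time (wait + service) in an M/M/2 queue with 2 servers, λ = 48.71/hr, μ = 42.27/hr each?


a = 1.1524; ρ = 0.5762; P₀ = 0.268893
Lq = P₀·a^c·ρ/(c!(1−ρ)²) = 0.57267
Wq = Lq/λ = 0.57267/48.71 = 0.01176 hr
W = Wq + 1/μ = 0.01176 + 0.02366 = 0.03541 hr

Final: 0.03541 hr


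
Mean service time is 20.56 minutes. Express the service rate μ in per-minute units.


μ = 1/(service time) in consistent units.
1 minute = 1 min, so μ = 1/20.56 = 0.04864 per minute

Final: 0.04864 /min


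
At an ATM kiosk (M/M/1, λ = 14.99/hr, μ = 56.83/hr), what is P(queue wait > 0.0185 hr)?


ρ = 14.99/56.83 = 0.2638
P(Wq > t) = ρ·e^{−(μ−λ)t} = 0.2638·e^{−0.7740}
= 0.2638·0.461146 = 0.121636

Final: 0.121636


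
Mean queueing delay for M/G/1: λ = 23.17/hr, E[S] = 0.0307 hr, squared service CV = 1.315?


ρ = λ·E[S] = 23.17·0.0307 = 0.7113
E[S²] = E[S]²(1+C_s²) = 0.0307²·(1+1.315) = 0.002182
Wq = λ·E[S²]/(2(1−ρ)) = 23.17·0.002182/(2·0.2887) = 0.08756 hr

Final: 0.08756 hr


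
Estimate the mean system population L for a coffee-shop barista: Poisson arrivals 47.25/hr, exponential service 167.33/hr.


ρ = λ/μ = 47.25/167.33 = 0.2824
L = ρ/(1−ρ) = 0.2824/(1 − 0.2824) = 0.2824/0.7176 = 0.3935

Final: 0.3935


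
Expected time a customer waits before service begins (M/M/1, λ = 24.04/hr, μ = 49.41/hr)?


ρ = 24.04/49.41 = 0.4865
Wq = ρ/(μ−λ) = 0.4865/(49.41 − 24.04) = 0.4865/25.37 = 0.01918 hr

Final: 0.01918 hr


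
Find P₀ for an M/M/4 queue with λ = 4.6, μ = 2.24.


a = λ/μ = 4.6/2.24 = 2.0536; ρ = a/c = 0.5134
Σ_{k=0}^{3} a^k/k! (terms k=0..3) = 1.00000 + 2.05357 + 2.10858 + 1.44337 = 6.60552
Tail: a^4/(4!(1−ρ)) = 17.78440/(24·0.4866) = 1.52282
P₀ = 1/(6.60552 + 1.52282) = 1/8.12834 = 0.123026

Final: 0.123026


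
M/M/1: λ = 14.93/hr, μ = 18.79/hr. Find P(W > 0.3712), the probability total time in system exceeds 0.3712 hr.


W ~ Exponential(μ−λ) for M/M/1.
μ − λ = 18.79 − 14.93 = 3.8600
P(W > t) = e^{−(μ−λ)t} = e^{−1.4328} = 0.238632

Final: 0.238632


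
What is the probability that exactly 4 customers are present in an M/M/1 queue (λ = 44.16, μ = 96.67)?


ρ = 44.16/96.67 = 0.4568
P_n = (1−ρ)·ρ^n = (1 − 0.4568)·0.4568^4 = 0.5432·0.043546 = 0.023654

Final: 0.023654


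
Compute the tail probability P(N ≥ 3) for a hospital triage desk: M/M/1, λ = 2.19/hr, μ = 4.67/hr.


ρ = 2.19/4.67 = 0.4690
P(N ≥ n) = ρ^n = 0.4690^3 = 0.103129

Final: 0.103129


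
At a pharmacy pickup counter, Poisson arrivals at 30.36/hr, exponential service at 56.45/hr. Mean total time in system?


W = 1/(μ−λ) = 1/(56.45 − 30.36) = 1/26.09 = 0.03833 hr

Final: 0.03833 hr


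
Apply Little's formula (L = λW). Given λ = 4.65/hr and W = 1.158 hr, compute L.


L = λW = 4.65·1.158 = 5.3847

Final: 5.3847


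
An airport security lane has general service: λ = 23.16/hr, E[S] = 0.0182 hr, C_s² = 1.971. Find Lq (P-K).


ρ = λ·E[S] = 23.16·0.0182 = 0.4215
Lq = ρ²(1+C_s²)/(2(1−ρ)) = 0.1777·(1+1.971)/(2·0.5785)
= 0.1777·2.9710/1.1570 = 0.45625

Final: 0.45625


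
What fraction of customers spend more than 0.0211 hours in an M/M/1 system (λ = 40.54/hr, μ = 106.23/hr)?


W ~ Exponential(μ−λ) for M/M/1.
μ − λ = 106.23 − 40.54 = 65.6900
P(W > t) = e^{−(μ−λ)t} = e^{−1.3861} = 0.250059

Final: 0.250059


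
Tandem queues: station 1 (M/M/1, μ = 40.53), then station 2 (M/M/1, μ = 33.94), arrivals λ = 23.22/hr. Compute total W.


Each node sees arrival rate λ = 23.22/hr (tandem ⇒ throughput preserved).
W₁ = 1/(μ₁−λ) = 1/(40.53−23.22) = 0.05777 hr
W₂ = 1/(μ₂−λ) = 1/(33.94−23.22) = 0.09328 hr
W_total = W₁ + W₂ = 0.05777 + 0.09328 = 0.15105 hr

Final: 0.15105 hr


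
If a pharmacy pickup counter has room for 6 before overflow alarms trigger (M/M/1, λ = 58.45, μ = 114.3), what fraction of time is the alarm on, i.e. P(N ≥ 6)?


ρ = 58.45/114.3 = 0.5114
P(N ≥ n) = ρ^n = 0.5114^6 = 0.017883

Final: 0.017883


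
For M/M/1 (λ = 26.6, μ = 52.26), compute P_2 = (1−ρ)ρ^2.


ρ = 26.6/52.26 = 0.5090
P_n = (1−ρ)·ρ^n = (1 − 0.5090)·0.5090^2 = 0.4910·0.259074 = 0.127207

Final: 0.127207


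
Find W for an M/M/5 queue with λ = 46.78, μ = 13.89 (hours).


a = 3.3679; ρ = 0.6736; P₀ = 0.030461
Lq = P₀·a^c·ρ/(c!(1−ρ)²) = 0.69532
Wq = Lq/λ = 0.69532/46.78 = 0.01486 hr
W = Wq + 1/μ = 0.01486 + 0.07199 = 0.08686 hr

Final: 0.08686 hr


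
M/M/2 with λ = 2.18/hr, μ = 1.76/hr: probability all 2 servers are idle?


a = λ/μ = 2.18/1.76 = 1.2386; ρ = a/c = 0.6193
Σ_{k=0}^{1} a^k/k! (terms k=0..1) = 1.00000 + 1.23864 = 2.23864
Tail: a^2/(2!(1−ρ)) = 1.53422/(2·0.3807) = 2.01509
P₀ = 1/(2.23864 + 2.01509) = 1/4.25373 = 0.235088

Final: 0.235088


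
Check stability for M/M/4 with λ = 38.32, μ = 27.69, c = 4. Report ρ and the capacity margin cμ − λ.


Total capacity cμ = 4·27.69 = 110.76/hr
ρ = λ/(cμ) = 38.32/110.76 = 0.3460
Stable ⇔ ρ < 1: YES
Spare capacity = cμ − λ = 110.76 − 38.32 = 72.44/hr

Final: ρ = 0.3460; stable; margin = 72.44/hr


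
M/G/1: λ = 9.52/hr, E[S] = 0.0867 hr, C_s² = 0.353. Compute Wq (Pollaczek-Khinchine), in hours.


ρ = λ·E[S] = 9.52·0.0867 = 0.8254
E[S²] = E[S]²(1+C_s²) = 0.0867²·(1+0.353) = 0.010170
Wq = λ·E[S²]/(2(1−ρ)) = 9.52·0.010170/(2·0.1746) = 0.27724 hr

Final: 0.27724 hr


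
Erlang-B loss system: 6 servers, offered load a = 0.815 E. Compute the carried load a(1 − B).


B(6,0.815) = 0.0001802 (Erlang-B)
Carried load = a(1 − B) = 0.815·(1 − 0.0001802) = 0.815·0.999820 = 0.8149 E

Final: 0.8149 Erlangs


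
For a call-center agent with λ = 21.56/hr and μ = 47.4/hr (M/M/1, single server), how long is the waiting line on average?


ρ = 21.56/47.4 = 0.4549
Lq = ρ²/(1−ρ) = 0.2069/0.5451 = 0.3795

Final: 0.3795


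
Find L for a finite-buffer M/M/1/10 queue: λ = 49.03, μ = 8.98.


ρ = 49.03/8.98 = 5.4599
L = ρ[1 − (K+1)ρ^K + Kρ^(K+1)] / [(1−ρ)(1−ρ^(K+1))]
Numerator: 5.4599·(1 − 11·23542661.905248 + 10·128540836.660836) = 5604265970.877582
Denominator: (-4.4599)·(-128540835.660836) = 573280675.747940
L = 5604265970.877582/573280675.747940 = 9.7758

Final: 9.7758


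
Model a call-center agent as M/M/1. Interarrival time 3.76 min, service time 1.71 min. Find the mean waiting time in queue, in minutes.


λ = 60/3.76 = 15.9574 /hr
μ = 60/1.71 = 35.0877 /hr
ρ = λ/μ = 15.9574/35.0877 = 0.4548
Wq = ρ/(μ−λ) = 0.4548/(35.0877−15.9574) = 0.02377 hr
In minutes: 0.02377·60 = 1.426 min

Final: 1.426 min


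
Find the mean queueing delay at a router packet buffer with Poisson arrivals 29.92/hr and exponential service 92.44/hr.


ρ = 29.92/92.44 = 0.3237
Wq = ρ/(μ−λ) = 0.3237/(92.44 − 29.92) = 0.3237/62.52 = 0.005177 hr

Final: 0.005177 hr


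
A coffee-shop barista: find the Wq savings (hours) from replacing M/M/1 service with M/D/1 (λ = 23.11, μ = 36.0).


ρ = 23.11/36.0 = 0.6419
Wq(M/M/1) = ρ/(μ−λ) = 0.6419/12.89 = 0.04980 hr
Wq(M/D/1) = ρ/(2(μ−λ)) = 0.02490 hr
Savings = 0.04980 − 0.02490 = 0.02490 hr

Final: 0.02490 hr


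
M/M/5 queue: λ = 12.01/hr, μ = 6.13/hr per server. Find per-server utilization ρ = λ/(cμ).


ρ = λ/(cμ) = 12.01/(5·6.13) = 12.01/30.65 = 0.3918

Final: 0.3918


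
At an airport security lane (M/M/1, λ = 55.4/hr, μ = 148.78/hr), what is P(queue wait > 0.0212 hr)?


ρ = 55.4/148.78 = 0.3724
P(Wq > t) = ρ·e^{−(μ−λ)t} = 0.3724·e^{−1.9797}
= 0.3724·0.138117 = 0.051429

Final: 0.051429


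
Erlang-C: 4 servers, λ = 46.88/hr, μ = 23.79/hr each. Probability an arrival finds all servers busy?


a = λ/μ = 1.9706; ρ = a/4 = 0.4926
P₀ = 0.134664 (from M/M/c formula)
C(c,a) = [a^c/(c!(1−ρ))]·P₀ = [15.07900/(24·0.5074)]·0.134664
= 1.23836·0.134664 = 0.166764

Final: 0.166764


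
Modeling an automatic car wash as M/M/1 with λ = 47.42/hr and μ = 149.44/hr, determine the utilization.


ρ = λ/μ = 47.42/149.44 = 0.3173

Final: 0.3173


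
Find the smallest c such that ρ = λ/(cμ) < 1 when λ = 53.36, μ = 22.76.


Stability requires cμ > λ ⇔ c > λ/μ.
λ/μ = 53.36/22.76 = 2.3445
Minimum integer c = ⌊2.3445⌋ + 1 = 3
Check: 3·22.76 = 68.28 > 53.36, while 2·22.76 = 45.52 ≤ 53.36

Final: 3 servers


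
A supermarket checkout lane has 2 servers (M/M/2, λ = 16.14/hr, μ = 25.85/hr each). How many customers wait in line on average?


a = λ/μ = 0.6244; ρ = a/2 = 0.3122
P₀ = 0.524175
Lq = P₀·a^c·ρ / (c!·(1−ρ)²) = 0.524175·0.38984·0.3122/(2·0.47309)
= 0.06742

Final: 0.06742


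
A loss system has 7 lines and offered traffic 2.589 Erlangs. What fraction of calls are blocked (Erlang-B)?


B(c,a) = (a^c/c!) / Σ_{k=0}^{c} a^k/k!
a^7/7! = 0.154701
Σ terms (k=0..7): 1.00000 + 2.58900 + 3.35146 + 2.89231 + 1.87205 + 0.96935 + 0.41827 + 0.15470 = 13.247139
B = 0.154701/13.247139 = 0.011678

Final: 0.011678


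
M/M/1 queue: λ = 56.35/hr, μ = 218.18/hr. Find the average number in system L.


ρ = λ/μ = 56.35/218.18 = 0.2583
L = ρ/(1−ρ) = 0.2583/(1 − 0.2583) = 0.2583/0.7417 = 0.3482

Final: 0.3482


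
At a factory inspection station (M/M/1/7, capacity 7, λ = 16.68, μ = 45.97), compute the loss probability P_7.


ρ = λ/μ = 16.68/45.97 = 0.3628
P_K = (1−ρ)ρ^K/(1−ρ^(K+1)) = (0.6372·0.0008280)/(1 − 0.0003005)
= 0.0005276/0.999700 = 0.0005277

Final: 0.0005277


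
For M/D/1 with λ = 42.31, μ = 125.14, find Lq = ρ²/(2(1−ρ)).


ρ = 42.31/125.14 = 0.3381
M/D/1: Lq = ρ²/(2(1−ρ)) = 0.1143/(2·0.6619) = 0.08635

Final: 0.08635


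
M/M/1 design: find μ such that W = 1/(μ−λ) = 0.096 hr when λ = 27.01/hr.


W = 1/(μ−λ) ⇒ μ − λ = 1/W = 1/0.096 = 10.4167
μ = λ + 1/W = 27.01 + 10.4167 = 37.4267 per hr

Final: 37.4267 /hr


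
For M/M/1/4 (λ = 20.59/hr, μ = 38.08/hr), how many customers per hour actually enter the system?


ρ = 0.5407; P_K = (1−ρ)ρ^4/(1−ρ^5) = 0.041161
λ_eff = λ(1 − P_K) = 20.59·(1 − 0.041161) = 20.59·0.958839 = 19.7425 /hr

Final: 19.7425 /hr


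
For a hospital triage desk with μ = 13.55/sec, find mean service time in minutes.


Mean service time = 1/μ = 1/13.55 second = 0.07380 second
In minutes: 0.07380 × 0.0166667 = 0.001230 min

Final: 0.001230 min


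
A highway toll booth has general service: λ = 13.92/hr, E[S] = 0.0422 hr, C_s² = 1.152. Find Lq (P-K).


ρ = λ·E[S] = 13.92·0.0422 = 0.5874
Lq = ρ²(1+C_s²)/(2(1−ρ)) = 0.3451·(1+1.152)/(2·0.4126)
= 0.3451·2.1520/0.8252 = 0.89994

Final: 0.89994


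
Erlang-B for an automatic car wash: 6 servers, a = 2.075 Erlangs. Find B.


B(c,a) = (a^c/c!) / Σ_{k=0}^{c} a^k/k!
a^6/6! = 0.110860
Σ terms (k=0..6): 1.00000 + 2.07500 + 2.15281 + 1.48903 + 0.77243 + 0.32056 + 0.11086 = 7.920695
B = 0.110860/7.920695 = 0.013996

Final: 0.013996


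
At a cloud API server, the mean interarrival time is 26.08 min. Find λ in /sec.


λ = 1/(interarrival time) in consistent units.
1 second = 0.0166667 min, so λ = 0.0166667/26.08 = 0.0006391 per second

Final: 0.0006391 /sec


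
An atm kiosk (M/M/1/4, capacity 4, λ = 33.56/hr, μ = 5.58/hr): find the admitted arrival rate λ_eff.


ρ = 6.0143; P_K = (1−ρ)ρ^4/(1−ρ^5) = 0.833837
λ_eff = λ(1 − P_K) = 33.56·(1 − 0.833837) = 33.56·0.166163 = 5.5764 /hr

Final: 5.5764 /hr


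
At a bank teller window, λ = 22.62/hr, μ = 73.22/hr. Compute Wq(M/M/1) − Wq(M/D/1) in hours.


ρ = 22.62/73.22 = 0.3089
Wq(M/M/1) = ρ/(μ−λ) = 0.3089/50.60 = 0.006105 hr
Wq(M/D/1) = ρ/(2(μ−λ)) = 0.003053 hr
Savings = 0.006105 − 0.003053 = 0.003053 hr

Final: 0.003053 hr


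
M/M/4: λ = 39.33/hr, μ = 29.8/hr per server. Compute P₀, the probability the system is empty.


a = λ/μ = 39.33/29.8 = 1.3198; ρ = a/c = 0.3299
Σ_{k=0}^{3} a^k/k! (terms k=0..3) = 1.00000 + 1.31980 + 0.87093 + 0.38315 = 3.57389
Tail: a^4/(4!(1−ρ)) = 3.03411/(24·0.6701) = 0.18867
P₀ = 1/(3.57389 + 0.18867) = 1/3.76256 = 0.265777

Final: 0.265777


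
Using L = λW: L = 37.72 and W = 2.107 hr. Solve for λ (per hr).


λ = L/W = 37.72/2.107 = 17.9022 /hr

Final: 17.9022 /hr


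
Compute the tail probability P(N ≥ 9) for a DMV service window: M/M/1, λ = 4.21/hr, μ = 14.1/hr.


ρ = 4.21/14.1 = 0.2986
P(N ≥ n) = ρ^n = 0.2986^9 = 0.00001886

Final: 0.00001886


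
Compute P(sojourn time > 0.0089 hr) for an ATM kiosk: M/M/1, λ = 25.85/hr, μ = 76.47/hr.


W ~ Exponential(μ−λ) for M/M/1.
μ − λ = 76.47 − 25.85 = 50.6200
P(W > t) = e^{−(μ−λ)t} = e^{−0.4505} = 0.637298

Final: 0.637298


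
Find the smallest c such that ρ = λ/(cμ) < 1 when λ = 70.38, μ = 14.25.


Stability requires cμ > λ ⇔ c > λ/μ.
λ/μ = 70.38/14.25 = 4.9389
Minimum integer c = ⌊4.9389⌋ + 1 = 5
Check: 5·14.25 = 71.25 > 70.38, while 4·14.25 = 57.00 ≤ 70.38

Final: 5 servers


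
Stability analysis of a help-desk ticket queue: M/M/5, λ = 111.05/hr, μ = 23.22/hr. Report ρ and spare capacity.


Total capacity cμ = 5·23.22 = 116.10/hr
ρ = λ/(cμ) = 111.05/116.10 = 0.9565
Stable ⇔ ρ < 1: YES
Spare capacity = cμ − λ = 116.10 − 111.05 = 5.05/hr

Final: ρ = 0.9565; stable; margin = 5.05/hr


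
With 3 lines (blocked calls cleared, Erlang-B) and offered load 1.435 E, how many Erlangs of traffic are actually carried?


B(3,1.435) = 0.124459 (Erlang-B)
Carried load = a(1 − B) = 1.435·(1 − 0.124459) = 1.435·0.875541 = 1.2564 E

Final: 1.2564 Erlangs
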